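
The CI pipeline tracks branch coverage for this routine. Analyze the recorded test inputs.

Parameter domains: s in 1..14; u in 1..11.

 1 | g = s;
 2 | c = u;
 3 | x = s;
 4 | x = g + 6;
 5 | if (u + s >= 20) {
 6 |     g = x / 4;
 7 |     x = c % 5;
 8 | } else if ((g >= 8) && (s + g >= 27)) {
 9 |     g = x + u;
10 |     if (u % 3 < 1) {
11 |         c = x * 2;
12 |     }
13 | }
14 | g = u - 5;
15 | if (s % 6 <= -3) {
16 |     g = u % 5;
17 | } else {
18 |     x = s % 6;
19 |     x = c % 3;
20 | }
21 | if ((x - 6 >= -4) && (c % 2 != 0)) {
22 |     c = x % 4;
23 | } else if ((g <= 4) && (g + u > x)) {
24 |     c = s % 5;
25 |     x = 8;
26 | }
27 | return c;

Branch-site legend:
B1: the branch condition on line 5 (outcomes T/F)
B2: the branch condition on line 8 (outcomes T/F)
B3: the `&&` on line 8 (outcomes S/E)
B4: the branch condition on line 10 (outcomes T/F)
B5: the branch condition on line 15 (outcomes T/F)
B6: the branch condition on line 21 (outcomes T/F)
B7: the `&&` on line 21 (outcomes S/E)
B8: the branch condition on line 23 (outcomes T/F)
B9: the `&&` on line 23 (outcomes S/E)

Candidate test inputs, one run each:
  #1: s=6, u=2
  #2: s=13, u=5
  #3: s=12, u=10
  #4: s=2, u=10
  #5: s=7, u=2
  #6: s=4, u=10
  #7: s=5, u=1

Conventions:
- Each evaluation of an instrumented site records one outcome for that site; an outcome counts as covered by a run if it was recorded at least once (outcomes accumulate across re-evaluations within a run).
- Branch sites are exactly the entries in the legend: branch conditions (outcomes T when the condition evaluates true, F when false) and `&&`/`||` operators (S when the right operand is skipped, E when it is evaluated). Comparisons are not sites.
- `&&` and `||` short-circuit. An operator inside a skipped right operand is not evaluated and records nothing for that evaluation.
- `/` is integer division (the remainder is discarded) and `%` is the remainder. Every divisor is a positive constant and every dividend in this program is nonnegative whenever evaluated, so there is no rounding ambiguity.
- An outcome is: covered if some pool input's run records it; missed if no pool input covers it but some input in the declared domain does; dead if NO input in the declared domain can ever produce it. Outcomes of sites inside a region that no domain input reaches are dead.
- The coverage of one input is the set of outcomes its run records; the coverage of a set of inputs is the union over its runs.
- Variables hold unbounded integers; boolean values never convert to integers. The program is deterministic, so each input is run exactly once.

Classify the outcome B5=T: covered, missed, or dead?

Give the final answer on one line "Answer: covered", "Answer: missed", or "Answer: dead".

no pool input records B5=T
checking all 154 inputs in the declared domain: B5=T is never recorded -> dead

Answer: dead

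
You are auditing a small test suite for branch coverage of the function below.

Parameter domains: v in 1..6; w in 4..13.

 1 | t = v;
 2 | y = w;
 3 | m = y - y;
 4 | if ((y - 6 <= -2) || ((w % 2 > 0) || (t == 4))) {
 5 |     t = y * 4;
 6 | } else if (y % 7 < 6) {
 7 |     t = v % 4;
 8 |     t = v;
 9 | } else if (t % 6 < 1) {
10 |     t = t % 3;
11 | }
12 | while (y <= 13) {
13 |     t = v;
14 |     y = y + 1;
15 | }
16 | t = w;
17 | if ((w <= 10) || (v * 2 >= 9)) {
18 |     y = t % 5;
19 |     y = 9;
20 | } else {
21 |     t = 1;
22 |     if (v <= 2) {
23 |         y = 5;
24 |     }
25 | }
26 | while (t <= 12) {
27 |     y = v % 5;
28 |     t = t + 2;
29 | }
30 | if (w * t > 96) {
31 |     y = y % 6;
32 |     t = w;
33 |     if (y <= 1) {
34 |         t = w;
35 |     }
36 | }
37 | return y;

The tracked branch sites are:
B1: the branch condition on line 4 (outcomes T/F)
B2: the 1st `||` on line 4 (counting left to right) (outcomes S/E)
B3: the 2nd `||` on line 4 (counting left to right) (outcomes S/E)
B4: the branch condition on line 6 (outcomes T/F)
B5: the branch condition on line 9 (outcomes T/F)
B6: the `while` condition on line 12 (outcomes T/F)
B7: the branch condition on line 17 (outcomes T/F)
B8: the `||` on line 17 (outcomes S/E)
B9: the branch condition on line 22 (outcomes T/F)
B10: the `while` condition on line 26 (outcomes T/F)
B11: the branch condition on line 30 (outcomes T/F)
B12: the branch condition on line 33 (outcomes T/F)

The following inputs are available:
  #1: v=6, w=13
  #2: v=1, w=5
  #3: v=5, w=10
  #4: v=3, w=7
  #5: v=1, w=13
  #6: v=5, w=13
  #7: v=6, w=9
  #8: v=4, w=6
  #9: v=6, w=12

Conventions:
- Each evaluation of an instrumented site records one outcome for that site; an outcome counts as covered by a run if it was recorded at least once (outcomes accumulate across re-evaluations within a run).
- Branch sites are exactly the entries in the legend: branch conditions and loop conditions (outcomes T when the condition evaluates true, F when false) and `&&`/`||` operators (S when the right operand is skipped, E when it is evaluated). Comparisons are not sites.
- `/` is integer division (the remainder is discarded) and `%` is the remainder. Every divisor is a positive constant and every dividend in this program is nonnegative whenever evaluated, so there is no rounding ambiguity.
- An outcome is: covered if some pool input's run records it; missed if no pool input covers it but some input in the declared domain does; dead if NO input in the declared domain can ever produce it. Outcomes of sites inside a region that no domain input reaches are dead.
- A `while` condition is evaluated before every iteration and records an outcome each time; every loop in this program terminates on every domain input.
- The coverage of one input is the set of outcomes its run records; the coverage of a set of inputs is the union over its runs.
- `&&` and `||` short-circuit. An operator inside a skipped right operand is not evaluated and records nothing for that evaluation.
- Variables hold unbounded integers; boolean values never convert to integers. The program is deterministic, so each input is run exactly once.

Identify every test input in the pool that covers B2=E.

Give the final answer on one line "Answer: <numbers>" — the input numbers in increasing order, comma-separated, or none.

input #1 (v=6, w=13): hits B2=E
input #2 (v=1, w=5): hits B2=E
input #3 (v=5, w=10): hits B2=E
input #4 (v=3, w=7): hits B2=E
input #5 (v=1, w=13): hits B2=E
input #6 (v=5, w=13): hits B2=E
input #7 (v=6, w=9): hits B2=E
input #8 (v=4, w=6): hits B2=E
input #9 (v=6, w=12): hits B2=E

Answer: 1, 2, 3, 4, 5, 6, 7, 8, 9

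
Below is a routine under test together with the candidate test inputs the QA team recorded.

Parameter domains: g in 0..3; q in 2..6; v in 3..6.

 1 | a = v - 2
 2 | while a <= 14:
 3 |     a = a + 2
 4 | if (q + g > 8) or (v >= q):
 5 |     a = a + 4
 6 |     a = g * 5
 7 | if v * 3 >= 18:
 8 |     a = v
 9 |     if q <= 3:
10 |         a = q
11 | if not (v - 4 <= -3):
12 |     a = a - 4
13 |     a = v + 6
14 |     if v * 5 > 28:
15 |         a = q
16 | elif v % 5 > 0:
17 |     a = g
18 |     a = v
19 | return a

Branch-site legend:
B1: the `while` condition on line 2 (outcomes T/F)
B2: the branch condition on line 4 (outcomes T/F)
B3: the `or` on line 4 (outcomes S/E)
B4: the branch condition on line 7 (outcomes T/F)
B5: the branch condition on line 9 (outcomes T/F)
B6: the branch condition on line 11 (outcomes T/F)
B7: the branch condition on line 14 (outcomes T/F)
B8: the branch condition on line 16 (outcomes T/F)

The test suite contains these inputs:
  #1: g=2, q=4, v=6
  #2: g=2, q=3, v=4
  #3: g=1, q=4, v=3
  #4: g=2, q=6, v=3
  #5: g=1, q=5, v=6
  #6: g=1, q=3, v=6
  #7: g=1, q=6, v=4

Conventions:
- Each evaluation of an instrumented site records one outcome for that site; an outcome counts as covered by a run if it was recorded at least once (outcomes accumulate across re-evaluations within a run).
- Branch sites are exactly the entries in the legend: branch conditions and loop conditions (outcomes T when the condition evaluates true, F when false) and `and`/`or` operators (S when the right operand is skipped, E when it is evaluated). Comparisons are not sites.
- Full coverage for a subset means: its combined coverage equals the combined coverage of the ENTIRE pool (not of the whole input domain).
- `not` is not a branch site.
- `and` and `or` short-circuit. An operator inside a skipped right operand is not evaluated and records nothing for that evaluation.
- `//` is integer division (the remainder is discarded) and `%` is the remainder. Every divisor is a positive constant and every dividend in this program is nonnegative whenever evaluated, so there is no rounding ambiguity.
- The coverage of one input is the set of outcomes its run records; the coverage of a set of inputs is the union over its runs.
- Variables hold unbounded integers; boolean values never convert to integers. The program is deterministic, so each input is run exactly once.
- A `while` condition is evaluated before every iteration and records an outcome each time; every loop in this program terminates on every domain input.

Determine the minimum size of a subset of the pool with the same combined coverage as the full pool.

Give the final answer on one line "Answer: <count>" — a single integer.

test 1 (g=2, q=4, v=6) hits B1=T, B1=F, B2=T, B3=E, B4=T, B5=F, B6=T, B7=T
test 2 (g=2, q=3, v=4) hits B1=T, B1=F, B2=T, B3=E, B4=F, B6=T, B7=F
test 3 (g=1, q=4, v=3) hits B1=T, B1=F, B2=F, B3=E, B4=F, B6=T, B7=F
test 4 (g=2, q=6, v=3) hits B1=T, B1=F, B2=F, B3=E, B4=F, B6=T, B7=F
test 5 (g=1, q=5, v=6) hits B1=T, B1=F, B2=T, B3=E, B4=T, B5=F, B6=T, B7=T
test 6 (g=1, q=3, v=6) hits B1=T, B1=F, B2=T, B3=E, B4=T, B5=T, B6=T, B7=T
test 7 (g=1, q=6, v=4) hits B1=T, B1=F, B2=F, B3=E, B4=F, B6=T, B7=F
the full pool covers 12 outcomes: B1=T, B1=F, B2=T, B2=F, B3=E, B4=T, B4=F, B5=T, B5=F, B6=T, B7=T, B7=F
size 1 is not enough: best union over all size-1 subsets is 8/12
size 2 is not enough: best union over all size-2 subsets is 11/12
the canonical winner is {1, 3, 6}: size 3, full 12-outcome coverage, earliest index list among size-3 covers

Answer: 3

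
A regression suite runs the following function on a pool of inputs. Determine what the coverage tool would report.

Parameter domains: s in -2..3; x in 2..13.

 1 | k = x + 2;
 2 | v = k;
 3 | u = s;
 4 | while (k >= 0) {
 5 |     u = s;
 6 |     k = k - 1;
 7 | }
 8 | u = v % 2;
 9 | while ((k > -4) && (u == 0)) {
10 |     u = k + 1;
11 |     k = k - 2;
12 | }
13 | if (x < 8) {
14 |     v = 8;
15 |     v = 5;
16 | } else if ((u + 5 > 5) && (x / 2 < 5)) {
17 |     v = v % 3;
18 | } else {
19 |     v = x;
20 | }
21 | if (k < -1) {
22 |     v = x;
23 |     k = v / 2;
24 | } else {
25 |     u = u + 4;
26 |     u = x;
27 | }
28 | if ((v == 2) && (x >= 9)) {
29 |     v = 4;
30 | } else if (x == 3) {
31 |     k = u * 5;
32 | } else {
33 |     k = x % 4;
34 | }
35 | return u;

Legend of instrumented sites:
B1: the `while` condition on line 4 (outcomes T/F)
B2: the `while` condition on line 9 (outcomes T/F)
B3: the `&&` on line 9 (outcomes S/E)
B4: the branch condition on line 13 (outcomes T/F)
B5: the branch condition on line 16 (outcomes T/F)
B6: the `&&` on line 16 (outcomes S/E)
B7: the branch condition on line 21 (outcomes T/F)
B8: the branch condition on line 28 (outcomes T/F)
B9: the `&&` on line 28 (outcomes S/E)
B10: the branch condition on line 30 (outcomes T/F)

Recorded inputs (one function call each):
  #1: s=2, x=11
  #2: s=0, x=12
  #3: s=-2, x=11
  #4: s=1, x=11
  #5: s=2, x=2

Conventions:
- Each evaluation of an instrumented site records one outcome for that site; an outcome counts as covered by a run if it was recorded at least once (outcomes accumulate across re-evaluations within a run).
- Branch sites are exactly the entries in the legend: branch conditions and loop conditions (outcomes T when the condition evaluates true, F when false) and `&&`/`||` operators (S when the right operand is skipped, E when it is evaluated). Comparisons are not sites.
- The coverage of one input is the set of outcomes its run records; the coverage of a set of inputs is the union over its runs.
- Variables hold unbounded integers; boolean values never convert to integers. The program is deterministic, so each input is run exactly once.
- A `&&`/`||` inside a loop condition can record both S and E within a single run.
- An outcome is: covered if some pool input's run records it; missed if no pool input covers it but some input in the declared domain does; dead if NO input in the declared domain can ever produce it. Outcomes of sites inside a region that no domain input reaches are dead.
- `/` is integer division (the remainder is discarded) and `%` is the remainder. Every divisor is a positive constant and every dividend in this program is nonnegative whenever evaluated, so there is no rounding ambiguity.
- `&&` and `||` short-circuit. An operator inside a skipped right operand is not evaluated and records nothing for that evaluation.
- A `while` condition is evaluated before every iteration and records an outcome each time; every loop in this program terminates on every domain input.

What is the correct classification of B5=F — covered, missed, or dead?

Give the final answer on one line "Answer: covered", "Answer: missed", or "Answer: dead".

B5=F is recorded by pool input(s) 1, 2, 3, 4 -> covered

Answer: covered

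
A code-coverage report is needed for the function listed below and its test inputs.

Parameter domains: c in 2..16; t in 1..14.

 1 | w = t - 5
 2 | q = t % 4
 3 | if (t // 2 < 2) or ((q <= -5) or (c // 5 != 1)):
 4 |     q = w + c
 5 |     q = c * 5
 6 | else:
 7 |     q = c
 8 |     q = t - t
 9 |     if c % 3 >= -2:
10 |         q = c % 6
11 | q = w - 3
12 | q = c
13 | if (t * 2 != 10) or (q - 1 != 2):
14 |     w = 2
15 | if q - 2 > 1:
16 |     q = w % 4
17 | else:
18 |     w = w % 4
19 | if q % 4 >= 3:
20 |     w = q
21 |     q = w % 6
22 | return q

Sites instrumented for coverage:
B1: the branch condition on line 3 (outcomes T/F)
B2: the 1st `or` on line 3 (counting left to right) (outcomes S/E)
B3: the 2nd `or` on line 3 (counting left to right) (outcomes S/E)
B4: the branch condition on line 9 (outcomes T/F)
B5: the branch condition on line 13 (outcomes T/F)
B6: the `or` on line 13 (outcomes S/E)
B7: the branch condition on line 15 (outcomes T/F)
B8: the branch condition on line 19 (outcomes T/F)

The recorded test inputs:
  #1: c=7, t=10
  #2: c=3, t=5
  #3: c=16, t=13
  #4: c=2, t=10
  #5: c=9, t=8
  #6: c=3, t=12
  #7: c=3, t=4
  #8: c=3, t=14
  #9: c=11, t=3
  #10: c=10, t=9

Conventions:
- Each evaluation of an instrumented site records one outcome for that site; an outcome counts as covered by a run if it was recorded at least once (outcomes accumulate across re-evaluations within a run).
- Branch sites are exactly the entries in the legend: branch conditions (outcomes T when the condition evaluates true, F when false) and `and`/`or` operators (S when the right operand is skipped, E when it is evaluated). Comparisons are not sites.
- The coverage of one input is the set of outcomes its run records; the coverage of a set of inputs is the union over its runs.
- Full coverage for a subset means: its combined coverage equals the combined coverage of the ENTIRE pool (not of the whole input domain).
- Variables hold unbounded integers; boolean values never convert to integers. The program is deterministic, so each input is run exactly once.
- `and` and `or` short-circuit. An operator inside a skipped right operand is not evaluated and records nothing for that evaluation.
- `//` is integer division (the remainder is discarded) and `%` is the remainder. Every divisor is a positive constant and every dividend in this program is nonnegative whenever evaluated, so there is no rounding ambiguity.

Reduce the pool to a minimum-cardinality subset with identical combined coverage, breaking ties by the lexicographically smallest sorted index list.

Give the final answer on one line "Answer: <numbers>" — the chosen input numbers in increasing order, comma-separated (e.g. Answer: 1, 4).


input #1, c=7, t=10: outcomes B1=F, B2=E, B3=E, B4=T, B5=T, B6=S, B7=T, B8=F
input #2, c=3, t=5: outcomes B1=T, B2=E, B3=E, B5=F, B6=E, B7=F, B8=T
input #3, c=16, t=13: outcomes B1=T, B2=E, B3=E, B5=T, B6=S, B7=T, B8=F
input #4, c=2, t=10: outcomes B1=T, B2=E, B3=E, B5=T, B6=S, B7=F, B8=F
input #5, c=9, t=8: outcomes B1=F, B2=E, B3=E, B4=T, B5=T, B6=S, B7=T, B8=F
input #6, c=3, t=12: outcomes B1=T, B2=E, B3=E, B5=T, B6=S, B7=F, B8=T
input #7, c=3, t=4: outcomes B1=T, B2=E, B3=E, B5=T, B6=S, B7=F, B8=T
input #8, c=3, t=14: outcomes B1=T, B2=E, B3=E, B5=T, B6=S, B7=F, B8=T
input #9, c=11, t=3: outcomes B1=T, B2=S, B5=T, B6=S, B7=T, B8=F
input #10, c=10, t=9: outcomes B1=T, B2=E, B3=E, B5=T, B6=S, B7=T, B8=F
pool-wide coverage (14 outcomes): B1=T, B1=F, B2=S, B2=E, B3=E, B4=T, B5=T, B5=F, B6=S, B6=E, B7=T, B7=F, B8=T, B8=F
checked all size-1 subsets: none covers 14 outcomes (max 8/14)
checked all size-2 subsets: none covers 14 outcomes (max 13/14)
inputs {1, 2, 9} (size 3) cover everything; no size-3 subset with a lexicographically smaller index list covers all 14
Answer: 1, 2, 9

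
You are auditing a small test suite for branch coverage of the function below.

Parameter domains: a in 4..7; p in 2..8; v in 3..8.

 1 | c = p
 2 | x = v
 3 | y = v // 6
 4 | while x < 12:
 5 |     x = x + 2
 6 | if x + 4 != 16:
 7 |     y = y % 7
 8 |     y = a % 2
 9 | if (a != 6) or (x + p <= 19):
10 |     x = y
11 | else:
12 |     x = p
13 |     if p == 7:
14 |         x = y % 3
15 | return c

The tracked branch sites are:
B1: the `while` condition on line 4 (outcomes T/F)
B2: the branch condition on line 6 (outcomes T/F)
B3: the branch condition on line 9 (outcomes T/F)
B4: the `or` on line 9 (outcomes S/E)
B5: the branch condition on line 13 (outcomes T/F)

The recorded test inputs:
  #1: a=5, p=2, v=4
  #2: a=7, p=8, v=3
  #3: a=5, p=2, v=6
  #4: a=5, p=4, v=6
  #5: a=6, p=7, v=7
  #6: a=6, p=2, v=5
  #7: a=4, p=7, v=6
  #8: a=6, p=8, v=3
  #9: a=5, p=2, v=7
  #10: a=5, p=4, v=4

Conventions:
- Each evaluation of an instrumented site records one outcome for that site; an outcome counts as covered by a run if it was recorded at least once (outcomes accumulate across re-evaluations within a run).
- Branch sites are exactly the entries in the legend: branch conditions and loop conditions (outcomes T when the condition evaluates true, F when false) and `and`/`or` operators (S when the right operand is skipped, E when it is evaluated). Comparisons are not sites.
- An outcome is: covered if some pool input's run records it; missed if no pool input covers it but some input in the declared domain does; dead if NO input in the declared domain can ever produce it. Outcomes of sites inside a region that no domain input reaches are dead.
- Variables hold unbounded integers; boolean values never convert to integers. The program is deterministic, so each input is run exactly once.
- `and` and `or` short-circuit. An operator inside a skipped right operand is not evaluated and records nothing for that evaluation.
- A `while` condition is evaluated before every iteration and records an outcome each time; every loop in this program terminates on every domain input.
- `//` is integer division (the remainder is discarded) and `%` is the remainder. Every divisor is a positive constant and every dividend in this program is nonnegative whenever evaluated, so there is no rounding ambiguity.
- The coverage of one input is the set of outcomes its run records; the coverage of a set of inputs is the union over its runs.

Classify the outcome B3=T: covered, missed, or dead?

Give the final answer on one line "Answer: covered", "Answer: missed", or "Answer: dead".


B3=T is recorded by pool input(s) 1, 2, 3, 4, 6, 7, 9, 10 -> covered
Answer: covered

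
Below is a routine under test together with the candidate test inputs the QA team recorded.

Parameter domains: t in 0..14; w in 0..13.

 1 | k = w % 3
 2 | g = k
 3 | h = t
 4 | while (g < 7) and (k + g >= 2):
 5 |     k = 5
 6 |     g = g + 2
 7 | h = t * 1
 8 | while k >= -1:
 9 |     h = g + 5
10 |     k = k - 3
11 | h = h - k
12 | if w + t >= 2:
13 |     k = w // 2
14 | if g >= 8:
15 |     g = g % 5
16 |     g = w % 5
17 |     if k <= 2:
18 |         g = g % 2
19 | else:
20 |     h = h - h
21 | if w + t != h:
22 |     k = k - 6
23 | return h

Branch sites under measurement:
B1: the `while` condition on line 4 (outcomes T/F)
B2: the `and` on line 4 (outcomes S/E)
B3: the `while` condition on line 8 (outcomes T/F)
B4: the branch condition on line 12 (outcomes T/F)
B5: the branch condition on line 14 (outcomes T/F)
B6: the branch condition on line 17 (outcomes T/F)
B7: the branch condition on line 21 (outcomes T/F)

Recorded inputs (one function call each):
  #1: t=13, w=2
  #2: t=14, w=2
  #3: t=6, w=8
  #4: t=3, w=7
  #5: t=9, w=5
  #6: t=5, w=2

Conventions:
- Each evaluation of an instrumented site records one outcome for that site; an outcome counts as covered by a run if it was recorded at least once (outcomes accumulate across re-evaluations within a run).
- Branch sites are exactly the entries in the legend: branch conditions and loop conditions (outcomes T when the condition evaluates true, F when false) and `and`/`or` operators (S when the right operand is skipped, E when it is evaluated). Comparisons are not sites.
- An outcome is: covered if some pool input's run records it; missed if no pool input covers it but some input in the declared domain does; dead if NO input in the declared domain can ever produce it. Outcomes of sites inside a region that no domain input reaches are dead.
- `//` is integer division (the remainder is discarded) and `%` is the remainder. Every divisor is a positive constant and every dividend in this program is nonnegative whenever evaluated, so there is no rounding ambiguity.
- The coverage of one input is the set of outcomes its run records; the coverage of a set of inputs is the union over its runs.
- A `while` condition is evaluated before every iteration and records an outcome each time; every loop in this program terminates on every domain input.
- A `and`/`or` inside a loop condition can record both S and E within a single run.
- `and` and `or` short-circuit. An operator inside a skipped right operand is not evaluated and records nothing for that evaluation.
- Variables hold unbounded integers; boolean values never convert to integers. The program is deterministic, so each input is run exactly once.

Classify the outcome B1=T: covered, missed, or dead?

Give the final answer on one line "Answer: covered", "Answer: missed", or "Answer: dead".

B1=T is recorded by pool input(s) 1, 2, 3, 4, 5, 6 -> covered

Answer: covered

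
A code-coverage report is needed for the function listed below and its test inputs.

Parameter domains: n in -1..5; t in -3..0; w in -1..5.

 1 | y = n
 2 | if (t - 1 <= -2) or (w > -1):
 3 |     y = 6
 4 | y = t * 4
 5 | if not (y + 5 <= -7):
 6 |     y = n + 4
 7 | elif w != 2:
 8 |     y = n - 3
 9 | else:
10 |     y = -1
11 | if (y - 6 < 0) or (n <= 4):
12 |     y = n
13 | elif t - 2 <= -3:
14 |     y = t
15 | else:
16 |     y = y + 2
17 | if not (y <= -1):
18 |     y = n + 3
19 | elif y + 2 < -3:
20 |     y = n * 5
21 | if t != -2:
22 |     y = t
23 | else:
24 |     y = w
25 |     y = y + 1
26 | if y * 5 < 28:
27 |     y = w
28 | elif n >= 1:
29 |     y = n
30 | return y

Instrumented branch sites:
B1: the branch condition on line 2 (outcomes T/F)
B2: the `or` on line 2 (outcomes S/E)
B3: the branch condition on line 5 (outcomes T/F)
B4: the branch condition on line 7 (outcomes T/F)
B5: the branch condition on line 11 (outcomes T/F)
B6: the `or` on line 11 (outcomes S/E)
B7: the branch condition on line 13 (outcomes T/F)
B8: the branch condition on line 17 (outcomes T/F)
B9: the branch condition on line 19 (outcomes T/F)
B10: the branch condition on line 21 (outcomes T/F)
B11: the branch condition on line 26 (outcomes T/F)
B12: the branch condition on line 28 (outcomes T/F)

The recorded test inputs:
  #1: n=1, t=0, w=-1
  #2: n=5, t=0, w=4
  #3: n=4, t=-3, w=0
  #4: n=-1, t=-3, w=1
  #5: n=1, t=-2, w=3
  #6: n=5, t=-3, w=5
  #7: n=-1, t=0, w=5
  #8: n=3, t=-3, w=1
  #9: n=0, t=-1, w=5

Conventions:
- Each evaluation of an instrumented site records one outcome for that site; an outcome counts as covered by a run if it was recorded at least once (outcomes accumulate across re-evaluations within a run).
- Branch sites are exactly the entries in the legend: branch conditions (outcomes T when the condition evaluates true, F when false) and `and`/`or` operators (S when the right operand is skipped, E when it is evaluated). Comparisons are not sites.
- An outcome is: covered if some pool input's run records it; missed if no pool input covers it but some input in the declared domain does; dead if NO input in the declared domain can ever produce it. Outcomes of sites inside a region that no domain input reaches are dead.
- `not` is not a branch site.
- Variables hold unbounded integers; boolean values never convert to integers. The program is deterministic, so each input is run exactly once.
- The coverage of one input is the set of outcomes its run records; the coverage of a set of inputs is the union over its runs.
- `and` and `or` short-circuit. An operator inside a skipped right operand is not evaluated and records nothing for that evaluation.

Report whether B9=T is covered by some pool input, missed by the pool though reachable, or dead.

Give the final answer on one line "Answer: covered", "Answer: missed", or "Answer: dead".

no pool input records B9=T
checking all 196 inputs in the declared domain: B9=T is never recorded -> dead

Answer: dead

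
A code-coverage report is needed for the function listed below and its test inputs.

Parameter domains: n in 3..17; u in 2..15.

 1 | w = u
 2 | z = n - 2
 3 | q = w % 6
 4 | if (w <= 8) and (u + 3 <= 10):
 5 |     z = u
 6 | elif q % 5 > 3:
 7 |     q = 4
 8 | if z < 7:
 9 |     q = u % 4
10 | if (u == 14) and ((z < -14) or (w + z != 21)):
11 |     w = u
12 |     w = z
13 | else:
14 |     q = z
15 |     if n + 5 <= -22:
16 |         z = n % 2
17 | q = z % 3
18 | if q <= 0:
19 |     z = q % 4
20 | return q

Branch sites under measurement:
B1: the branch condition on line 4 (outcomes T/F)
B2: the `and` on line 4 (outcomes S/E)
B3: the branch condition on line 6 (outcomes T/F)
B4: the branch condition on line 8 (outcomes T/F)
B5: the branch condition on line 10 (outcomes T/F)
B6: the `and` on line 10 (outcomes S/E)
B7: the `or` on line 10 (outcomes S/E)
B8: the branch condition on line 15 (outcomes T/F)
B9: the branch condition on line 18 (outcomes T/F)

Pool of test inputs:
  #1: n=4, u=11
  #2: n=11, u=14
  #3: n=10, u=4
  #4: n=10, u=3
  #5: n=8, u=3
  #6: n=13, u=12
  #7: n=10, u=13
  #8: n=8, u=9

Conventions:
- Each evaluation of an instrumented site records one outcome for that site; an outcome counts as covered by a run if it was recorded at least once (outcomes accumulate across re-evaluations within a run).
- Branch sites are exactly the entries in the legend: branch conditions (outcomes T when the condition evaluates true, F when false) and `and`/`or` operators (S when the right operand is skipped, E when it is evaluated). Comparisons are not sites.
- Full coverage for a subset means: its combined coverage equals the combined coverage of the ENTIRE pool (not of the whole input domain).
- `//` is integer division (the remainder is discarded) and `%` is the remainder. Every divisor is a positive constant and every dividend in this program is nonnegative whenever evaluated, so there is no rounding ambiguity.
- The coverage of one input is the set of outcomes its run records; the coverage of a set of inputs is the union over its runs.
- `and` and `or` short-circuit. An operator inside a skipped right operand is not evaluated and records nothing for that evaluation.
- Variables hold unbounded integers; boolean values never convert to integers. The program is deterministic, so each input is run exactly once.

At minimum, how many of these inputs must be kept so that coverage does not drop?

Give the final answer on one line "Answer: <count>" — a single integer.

test 1 (n=4, u=11) hits B1=F, B2=S, B3=F, B4=T, B5=F, B6=S, B8=F, B9=F
test 2 (n=11, u=14) hits B1=F, B2=S, B3=F, B4=F, B5=T, B6=E, B7=E, B9=T
test 3 (n=10, u=4) hits B1=T, B2=E, B4=T, B5=F, B6=S, B8=F, B9=F
test 4 (n=10, u=3) hits B1=T, B2=E, B4=T, B5=F, B6=S, B8=F, B9=T
test 5 (n=8, u=3) hits B1=T, B2=E, B4=T, B5=F, B6=S, B8=F, B9=T
test 6 (n=13, u=12) hits B1=F, B2=S, B3=F, B4=F, B5=F, B6=S, B8=F, B9=F
test 7 (n=10, u=13) hits B1=F, B2=S, B3=F, B4=F, B5=F, B6=S, B8=F, B9=F
test 8 (n=8, u=9) hits B1=F, B2=S, B3=F, B4=T, B5=F, B6=S, B8=F, B9=T
together the pool reaches 15 outcomes: B1=T, B1=F, B2=S, B2=E, B3=F, B4=T, B4=F, B5=T, B5=F, B6=S, B6=E, B7=E, B8=F, B9=T, B9=F
every size-1 subset falls short of the 15 outcomes (best: 8/15)
inputs {2, 3} (size 2) cover everything; no size-2 subset with a lexicographically smaller index list covers all 15

Answer: 2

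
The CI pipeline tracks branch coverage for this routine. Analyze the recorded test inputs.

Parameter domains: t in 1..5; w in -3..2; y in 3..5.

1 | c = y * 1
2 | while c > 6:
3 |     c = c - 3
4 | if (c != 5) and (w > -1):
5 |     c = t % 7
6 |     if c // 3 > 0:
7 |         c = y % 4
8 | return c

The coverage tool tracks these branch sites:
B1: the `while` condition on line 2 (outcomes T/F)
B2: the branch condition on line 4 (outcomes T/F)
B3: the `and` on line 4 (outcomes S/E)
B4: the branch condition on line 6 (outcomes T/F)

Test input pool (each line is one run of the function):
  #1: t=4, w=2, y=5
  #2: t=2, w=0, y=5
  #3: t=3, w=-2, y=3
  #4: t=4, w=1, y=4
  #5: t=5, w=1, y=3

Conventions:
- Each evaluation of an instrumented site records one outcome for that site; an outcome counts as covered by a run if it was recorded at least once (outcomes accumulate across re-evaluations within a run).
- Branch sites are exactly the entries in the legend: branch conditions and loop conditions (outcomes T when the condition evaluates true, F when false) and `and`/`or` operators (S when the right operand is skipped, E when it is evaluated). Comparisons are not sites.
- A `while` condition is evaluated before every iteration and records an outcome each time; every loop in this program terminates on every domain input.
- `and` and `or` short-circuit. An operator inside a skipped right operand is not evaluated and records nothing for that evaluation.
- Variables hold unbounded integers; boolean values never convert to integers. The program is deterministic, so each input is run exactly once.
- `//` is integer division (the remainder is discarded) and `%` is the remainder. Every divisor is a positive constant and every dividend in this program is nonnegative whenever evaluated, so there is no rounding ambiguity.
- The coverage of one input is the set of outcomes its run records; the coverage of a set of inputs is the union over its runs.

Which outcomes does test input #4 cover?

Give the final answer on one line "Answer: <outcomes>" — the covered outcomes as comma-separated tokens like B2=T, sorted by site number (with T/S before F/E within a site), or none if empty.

Event log for input #4 (t=4, w=1, y=4):
  B1->F, B3->E, B2->T, B4->T
deduplicating events, the covered set is: B1=F, B2=T, B3=E, B4=T

Answer: B1=F, B2=T, B3=E, B4=T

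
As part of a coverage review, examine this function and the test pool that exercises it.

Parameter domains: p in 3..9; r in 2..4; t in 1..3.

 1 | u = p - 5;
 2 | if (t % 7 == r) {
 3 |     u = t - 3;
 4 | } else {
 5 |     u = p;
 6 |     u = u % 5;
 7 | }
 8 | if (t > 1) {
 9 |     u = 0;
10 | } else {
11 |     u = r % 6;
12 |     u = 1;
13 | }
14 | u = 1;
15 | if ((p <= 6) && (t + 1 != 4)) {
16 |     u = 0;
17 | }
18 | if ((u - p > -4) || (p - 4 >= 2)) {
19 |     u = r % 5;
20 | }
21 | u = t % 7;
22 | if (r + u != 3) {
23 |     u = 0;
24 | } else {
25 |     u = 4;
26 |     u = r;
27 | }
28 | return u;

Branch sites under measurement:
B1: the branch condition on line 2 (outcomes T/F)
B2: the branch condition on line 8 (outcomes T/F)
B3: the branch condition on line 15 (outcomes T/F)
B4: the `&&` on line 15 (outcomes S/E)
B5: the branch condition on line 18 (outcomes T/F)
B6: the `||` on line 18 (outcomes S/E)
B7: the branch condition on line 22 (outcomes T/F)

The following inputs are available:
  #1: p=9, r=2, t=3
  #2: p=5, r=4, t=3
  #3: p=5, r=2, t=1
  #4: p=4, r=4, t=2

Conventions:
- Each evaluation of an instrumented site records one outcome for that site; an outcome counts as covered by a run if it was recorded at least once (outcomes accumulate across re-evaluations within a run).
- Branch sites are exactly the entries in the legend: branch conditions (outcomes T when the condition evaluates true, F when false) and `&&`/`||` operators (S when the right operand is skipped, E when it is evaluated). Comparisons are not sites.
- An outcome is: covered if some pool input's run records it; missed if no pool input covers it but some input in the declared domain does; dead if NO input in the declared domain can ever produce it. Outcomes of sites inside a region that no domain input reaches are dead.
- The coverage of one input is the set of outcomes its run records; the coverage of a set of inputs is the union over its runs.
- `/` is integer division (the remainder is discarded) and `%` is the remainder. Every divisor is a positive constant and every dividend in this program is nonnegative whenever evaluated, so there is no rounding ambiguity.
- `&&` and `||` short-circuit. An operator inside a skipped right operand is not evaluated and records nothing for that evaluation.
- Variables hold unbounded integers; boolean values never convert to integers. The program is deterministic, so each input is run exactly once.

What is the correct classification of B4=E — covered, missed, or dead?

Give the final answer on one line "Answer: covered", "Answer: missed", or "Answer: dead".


B4=E is recorded by pool input(s) 2, 3, 4 -> covered
Answer: covered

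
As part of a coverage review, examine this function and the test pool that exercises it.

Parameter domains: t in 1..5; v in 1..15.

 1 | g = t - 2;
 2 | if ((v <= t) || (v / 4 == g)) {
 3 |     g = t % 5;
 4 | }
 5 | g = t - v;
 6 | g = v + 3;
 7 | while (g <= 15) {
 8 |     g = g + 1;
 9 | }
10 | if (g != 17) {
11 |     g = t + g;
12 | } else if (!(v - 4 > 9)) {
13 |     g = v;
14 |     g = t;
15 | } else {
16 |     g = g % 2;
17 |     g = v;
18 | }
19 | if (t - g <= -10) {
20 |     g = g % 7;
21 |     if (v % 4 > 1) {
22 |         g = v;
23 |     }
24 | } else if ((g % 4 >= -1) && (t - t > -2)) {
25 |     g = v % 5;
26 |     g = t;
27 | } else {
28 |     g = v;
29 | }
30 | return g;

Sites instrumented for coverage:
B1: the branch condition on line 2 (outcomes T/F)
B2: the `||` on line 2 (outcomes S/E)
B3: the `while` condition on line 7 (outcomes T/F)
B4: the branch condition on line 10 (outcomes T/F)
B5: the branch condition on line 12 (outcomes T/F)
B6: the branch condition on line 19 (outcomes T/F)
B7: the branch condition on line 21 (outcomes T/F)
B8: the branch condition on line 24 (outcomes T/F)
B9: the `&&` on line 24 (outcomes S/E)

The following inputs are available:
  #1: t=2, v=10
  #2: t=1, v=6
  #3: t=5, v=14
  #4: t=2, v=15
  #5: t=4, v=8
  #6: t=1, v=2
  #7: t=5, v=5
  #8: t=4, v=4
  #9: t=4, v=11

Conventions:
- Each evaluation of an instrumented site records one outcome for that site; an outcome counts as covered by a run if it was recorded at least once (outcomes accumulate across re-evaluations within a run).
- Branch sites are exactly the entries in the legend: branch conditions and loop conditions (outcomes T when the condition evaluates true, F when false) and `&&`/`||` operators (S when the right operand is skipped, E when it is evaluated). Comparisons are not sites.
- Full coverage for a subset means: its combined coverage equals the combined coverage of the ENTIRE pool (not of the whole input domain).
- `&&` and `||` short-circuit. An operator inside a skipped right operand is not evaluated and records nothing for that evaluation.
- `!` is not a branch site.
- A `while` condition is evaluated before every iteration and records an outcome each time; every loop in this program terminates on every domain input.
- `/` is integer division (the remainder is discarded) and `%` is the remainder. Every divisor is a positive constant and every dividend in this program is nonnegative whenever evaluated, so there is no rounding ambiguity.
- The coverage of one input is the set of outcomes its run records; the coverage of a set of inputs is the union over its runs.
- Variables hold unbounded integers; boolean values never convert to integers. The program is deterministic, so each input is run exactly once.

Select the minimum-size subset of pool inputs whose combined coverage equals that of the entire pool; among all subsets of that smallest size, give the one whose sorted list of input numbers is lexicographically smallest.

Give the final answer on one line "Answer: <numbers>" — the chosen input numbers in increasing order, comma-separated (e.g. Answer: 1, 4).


run #1 (t=2, v=10) records B1=F, B2=E, B3=T, B3=F, B4=T, B6=T, B7=T
run #2 (t=1, v=6) records B1=F, B2=E, B3=T, B3=F, B4=T, B6=T, B7=T
run #3 (t=5, v=14) records B1=T, B2=E, B3=F, B4=F, B5=F, B6=F, B8=T, B9=E
run #4 (t=2, v=15) records B1=F, B2=E, B3=F, B4=T, B6=T, B7=T
run #5 (t=4, v=8) records B1=T, B2=E, B3=T, B3=F, B4=T, B6=T, B7=F
run #6 (t=1, v=2) records B1=F, B2=E, B3=T, B3=F, B4=T, B6=T, B7=T
run #7 (t=5, v=5) records B1=T, B2=S, B3=T, B3=F, B4=T, B6=T, B7=F
run #8 (t=4, v=4) records B1=T, B2=S, B3=T, B3=F, B4=T, B6=T, B7=F
run #9 (t=4, v=11) records B1=T, B2=E, B3=T, B3=F, B4=T, B6=T, B7=T
union over all inputs: B1=T, B1=F, B2=S, B2=E, B3=T, B3=F, B4=T, B4=F, B5=F, B6=T, B6=F, B7=T, B7=F, B8=T, B9=E (15 outcomes)
size 1 is not enough: best union over all size-1 subsets is 8/15
size 2 is not enough: best union over all size-2 subsets is 13/15
size 3: inputs {1, 3, 7} cover all 15 outcomes, and no lexicographically smaller subset of this size does
Answer: 1, 3, 7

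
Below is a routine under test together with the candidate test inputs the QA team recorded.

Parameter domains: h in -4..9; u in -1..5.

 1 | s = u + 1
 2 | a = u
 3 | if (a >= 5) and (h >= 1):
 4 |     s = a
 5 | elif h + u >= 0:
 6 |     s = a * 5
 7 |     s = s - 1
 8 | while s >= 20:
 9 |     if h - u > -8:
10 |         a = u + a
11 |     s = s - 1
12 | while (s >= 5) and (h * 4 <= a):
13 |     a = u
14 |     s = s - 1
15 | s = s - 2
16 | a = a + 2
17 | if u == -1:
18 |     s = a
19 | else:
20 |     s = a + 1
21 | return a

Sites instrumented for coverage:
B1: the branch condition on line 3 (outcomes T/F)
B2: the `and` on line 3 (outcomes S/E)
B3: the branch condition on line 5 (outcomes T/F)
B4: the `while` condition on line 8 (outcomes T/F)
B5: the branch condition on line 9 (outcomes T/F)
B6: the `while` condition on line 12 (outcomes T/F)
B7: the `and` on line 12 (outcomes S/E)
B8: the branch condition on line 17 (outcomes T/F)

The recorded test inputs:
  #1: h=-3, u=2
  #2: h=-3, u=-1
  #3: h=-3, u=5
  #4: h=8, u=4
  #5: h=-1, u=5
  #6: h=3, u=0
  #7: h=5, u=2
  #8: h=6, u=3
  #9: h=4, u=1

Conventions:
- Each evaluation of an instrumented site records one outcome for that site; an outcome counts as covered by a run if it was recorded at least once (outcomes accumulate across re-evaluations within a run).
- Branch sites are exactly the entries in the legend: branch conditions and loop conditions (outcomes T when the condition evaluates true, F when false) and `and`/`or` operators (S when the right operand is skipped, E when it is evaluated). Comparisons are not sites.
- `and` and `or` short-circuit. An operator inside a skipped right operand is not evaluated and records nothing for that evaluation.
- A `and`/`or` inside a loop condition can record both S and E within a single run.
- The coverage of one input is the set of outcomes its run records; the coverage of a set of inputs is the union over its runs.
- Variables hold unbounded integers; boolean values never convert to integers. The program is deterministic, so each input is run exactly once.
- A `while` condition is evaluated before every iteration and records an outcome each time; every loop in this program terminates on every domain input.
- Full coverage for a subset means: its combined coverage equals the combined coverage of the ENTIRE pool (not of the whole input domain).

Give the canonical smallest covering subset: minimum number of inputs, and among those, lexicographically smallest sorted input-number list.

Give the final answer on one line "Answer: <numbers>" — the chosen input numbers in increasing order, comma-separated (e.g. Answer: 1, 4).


run #1 (h=-3, u=2) records B1=F, B2=S, B3=F, B4=F, B6=F, B7=S, B8=F
run #2 (h=-3, u=-1) records B1=F, B2=S, B3=F, B4=F, B6=F, B7=S, B8=T
run #3 (h=-3, u=5) records B1=F, B2=E, B3=T, B4=T, B4=F, B5=F, B6=T, B6=F, B7=S, B7=E, B8=F
run #4 (h=8, u=4) records B1=F, B2=S, B3=T, B4=F, B6=F, B7=E, B8=F
run #5 (h=-1, u=5) records B1=F, B2=E, B3=T, B4=T, B4=F, B5=T, B6=T, B6=F, B7=S, B7=E, B8=F
run #6 (h=3, u=0) records B1=F, B2=S, B3=T, B4=F, B6=F, B7=S, B8=F
run #7 (h=5, u=2) records B1=F, B2=S, B3=T, B4=F, B6=F, B7=E, B8=F
run #8 (h=6, u=3) records B1=F, B2=S, B3=T, B4=F, B6=F, B7=E, B8=F
run #9 (h=4, u=1) records B1=F, B2=S, B3=T, B4=F, B6=F, B7=S, B8=F
together the pool reaches 15 outcomes: B1=F, B2=S, B2=E, B3=T, B3=F, B4=T, B4=F, B5=T, B5=F, B6=T, B6=F, B7=S, B7=E, B8=T, B8=F
size 1 is not enough: best union over all size-1 subsets is 11/15
size 2 is not enough: best union over all size-2 subsets is 14/15
inputs {2, 3, 5} (size 3) cover everything; no size-3 subset with a lexicographically smaller index list covers all 15
Answer: 2, 3, 5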